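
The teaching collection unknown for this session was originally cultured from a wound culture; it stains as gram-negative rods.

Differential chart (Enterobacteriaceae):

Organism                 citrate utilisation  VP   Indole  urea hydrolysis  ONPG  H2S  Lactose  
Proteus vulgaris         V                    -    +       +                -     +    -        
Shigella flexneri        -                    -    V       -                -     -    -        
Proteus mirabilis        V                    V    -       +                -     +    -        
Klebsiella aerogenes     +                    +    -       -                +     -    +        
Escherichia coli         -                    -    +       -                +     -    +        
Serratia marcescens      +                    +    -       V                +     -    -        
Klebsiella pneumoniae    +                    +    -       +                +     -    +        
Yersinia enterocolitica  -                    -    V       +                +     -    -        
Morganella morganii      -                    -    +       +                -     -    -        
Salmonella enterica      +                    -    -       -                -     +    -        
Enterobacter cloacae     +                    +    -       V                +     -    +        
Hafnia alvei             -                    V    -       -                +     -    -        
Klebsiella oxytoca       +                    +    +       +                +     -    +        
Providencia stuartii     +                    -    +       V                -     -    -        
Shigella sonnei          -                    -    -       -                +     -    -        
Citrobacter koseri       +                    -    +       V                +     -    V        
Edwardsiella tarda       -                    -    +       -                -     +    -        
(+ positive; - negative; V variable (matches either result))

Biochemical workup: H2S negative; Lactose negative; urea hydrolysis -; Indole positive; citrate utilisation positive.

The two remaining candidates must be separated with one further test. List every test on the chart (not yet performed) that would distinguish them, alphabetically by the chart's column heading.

urea hydrolysis -: excludes 6 organisms — 11 left.
Indole +: excludes 6 organisms — 5 left.
Lactose -: excludes Escherichia coli — 4 left.
H2S -: excludes Edwardsiella tarda — 3 left.
citrate utilisation +: excludes Shigella flexneri — 2 left.
Two candidates remain: Citrobacter koseri and Providencia stuartii.
  VP: - vs - — same for both, does not separate.
  ONPG: Citrobacter koseri +, Providencia stuartii - — discriminates.

ONPG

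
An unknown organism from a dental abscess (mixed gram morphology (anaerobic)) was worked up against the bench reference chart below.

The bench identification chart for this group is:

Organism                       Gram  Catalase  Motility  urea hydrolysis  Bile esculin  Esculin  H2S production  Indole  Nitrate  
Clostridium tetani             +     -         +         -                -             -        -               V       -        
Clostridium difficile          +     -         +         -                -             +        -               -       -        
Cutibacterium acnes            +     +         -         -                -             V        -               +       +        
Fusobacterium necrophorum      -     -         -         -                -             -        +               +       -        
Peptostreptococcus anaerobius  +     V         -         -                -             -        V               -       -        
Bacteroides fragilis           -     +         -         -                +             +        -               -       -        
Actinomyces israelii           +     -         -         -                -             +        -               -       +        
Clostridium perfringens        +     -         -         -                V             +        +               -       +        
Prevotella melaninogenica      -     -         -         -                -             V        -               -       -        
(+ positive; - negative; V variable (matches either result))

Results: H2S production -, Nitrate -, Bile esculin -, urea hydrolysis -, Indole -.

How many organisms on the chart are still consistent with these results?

H2S production -: excludes Fusobacterium necrophorum, Clostridium perfringens — 7 left.
Bile esculin -: excludes Bacteroides fragilis — 6 left.
Indole -: excludes Cutibacterium acnes — 5 left.
urea hydrolysis -: all 5 remaining candidates are consistent.
Nitrate -: excludes Actinomyces israelii — 4 left.
Still consistent: Clostridium difficile, Clostridium tetani, Peptostreptococcus anaerobius, Prevotella melaninogenica.

4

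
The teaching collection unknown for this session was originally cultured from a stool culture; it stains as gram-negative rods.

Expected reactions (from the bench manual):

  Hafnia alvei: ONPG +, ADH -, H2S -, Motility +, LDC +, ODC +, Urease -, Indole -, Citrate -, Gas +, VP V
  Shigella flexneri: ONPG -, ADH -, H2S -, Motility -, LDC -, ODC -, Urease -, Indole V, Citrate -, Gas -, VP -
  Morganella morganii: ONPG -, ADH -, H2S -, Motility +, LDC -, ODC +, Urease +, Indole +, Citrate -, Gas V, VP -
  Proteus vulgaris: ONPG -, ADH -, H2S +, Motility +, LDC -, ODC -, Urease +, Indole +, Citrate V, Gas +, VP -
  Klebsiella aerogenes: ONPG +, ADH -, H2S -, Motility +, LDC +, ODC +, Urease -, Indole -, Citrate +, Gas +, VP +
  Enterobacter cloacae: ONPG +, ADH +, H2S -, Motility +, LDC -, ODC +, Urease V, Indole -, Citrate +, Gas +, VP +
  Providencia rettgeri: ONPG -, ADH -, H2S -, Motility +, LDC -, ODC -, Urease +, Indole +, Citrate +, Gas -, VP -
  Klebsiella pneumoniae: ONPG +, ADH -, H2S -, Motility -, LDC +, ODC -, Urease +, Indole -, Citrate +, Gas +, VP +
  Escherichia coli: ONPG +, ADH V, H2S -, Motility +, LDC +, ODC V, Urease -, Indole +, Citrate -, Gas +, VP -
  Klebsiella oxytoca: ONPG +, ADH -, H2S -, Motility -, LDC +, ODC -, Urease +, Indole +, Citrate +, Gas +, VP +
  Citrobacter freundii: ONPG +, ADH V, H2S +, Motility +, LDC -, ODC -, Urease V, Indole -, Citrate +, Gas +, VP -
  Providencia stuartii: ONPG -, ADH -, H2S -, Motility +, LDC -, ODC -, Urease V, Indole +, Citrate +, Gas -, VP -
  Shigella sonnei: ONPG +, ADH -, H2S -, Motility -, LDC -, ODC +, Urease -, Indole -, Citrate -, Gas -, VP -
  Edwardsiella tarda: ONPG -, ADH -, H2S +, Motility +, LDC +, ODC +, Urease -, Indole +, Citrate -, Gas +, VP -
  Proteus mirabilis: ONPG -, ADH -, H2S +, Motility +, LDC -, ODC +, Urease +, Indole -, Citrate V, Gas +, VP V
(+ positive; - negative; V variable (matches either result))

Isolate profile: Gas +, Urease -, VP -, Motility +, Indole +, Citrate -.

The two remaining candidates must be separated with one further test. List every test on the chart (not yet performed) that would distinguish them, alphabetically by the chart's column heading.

H2S, ONPG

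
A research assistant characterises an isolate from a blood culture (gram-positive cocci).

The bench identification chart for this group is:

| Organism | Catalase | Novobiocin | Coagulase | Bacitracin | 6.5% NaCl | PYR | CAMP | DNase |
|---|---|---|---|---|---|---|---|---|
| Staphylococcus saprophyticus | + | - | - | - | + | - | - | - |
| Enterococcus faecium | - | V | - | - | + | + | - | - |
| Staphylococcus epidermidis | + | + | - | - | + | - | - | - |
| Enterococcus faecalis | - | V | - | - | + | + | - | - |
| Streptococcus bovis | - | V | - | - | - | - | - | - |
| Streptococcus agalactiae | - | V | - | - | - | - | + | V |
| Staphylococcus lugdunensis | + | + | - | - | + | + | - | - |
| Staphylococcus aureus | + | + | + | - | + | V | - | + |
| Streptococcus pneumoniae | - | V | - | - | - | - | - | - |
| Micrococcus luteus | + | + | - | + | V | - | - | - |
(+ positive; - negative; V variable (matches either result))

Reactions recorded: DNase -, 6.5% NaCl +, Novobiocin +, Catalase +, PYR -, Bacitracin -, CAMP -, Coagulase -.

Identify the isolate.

Staphylococcus epidermidis

Novobiocin +: excludes Staphylococcus saprophyticus — 9 left.
PYR -: excludes Enterococcus faecium, Enterococcus faecalis, Staphylococcus lugdunensis — 6 left.
6.5% NaCl +: excludes Streptococcus bovis, Streptococcus agalactiae, Streptococcus pneumoniae — 3 left.
Bacitracin -: excludes Micrococcus luteus — 2 left.
Coagulase -: excludes Staphylococcus aureus — 1 left.
Catalase +: the one remaining candidate is consistent.
CAMP -: the one remaining candidate is consistent.
DNase -: the one remaining candidate is consistent.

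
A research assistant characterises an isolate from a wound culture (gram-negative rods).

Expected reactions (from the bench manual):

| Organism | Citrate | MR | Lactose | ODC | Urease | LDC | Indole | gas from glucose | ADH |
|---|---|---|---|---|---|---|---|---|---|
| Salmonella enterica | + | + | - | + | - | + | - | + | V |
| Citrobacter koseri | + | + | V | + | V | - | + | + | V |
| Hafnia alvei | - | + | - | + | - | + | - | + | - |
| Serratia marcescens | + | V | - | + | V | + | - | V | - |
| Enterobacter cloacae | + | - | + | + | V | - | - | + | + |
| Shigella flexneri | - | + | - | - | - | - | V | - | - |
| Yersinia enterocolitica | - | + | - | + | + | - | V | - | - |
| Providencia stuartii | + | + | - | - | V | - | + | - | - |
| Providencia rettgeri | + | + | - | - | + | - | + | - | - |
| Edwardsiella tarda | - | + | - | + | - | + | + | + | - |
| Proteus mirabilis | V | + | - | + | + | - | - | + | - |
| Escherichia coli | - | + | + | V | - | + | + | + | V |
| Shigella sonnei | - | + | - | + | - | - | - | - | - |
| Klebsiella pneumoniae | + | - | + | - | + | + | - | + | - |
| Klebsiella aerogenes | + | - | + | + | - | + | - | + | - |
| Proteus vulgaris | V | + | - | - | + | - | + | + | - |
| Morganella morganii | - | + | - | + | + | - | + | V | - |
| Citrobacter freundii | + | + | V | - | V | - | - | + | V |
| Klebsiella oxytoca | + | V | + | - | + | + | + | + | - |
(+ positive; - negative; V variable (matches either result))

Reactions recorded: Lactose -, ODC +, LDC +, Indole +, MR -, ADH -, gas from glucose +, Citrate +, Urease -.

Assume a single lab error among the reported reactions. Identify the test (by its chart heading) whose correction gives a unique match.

As reported, no row in the chart matches all 9 reactions.
Reversing gas from glucose → still no organism matches.
Reversing ADH → still no organism matches.
Reversing MR → still no organism matches.
Reversing Indole (to -) → unique match: Serratia marcescens.
Reversing Lactose → still no organism matches.
Reversing Citrate → still no organism matches.
Reversing ODC → still no organism matches.
Reversing LDC → still no organism matches.
Reversing Urease → still no organism matches.

Indole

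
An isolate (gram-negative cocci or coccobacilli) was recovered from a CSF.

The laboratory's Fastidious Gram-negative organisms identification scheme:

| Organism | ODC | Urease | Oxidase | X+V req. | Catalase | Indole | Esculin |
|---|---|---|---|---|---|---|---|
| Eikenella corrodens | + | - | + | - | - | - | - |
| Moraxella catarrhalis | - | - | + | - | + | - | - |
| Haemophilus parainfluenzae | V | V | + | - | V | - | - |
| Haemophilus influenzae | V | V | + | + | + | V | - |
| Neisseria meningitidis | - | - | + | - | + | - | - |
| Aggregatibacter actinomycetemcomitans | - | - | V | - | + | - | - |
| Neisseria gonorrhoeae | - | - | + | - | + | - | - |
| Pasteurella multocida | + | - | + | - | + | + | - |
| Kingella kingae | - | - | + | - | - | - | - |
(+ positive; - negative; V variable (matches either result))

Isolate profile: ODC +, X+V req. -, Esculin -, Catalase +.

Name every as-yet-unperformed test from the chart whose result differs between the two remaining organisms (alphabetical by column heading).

X+V req. -: excludes Haemophilus influenzae — 8 left.
Esculin -: all 8 remaining candidates are consistent.
ODC +: excludes 5 organisms — 3 left.
Catalase +: excludes Eikenella corrodens — 2 left.
Two candidates remain: Haemophilus parainfluenzae and Pasteurella multocida.
  Urease: V vs - — variable for at least one, does not separate.
  Oxidase: + vs + — same for both, does not separate.
  Indole: Haemophilus parainfluenzae -, Pasteurella multocida + — discriminates.

Indole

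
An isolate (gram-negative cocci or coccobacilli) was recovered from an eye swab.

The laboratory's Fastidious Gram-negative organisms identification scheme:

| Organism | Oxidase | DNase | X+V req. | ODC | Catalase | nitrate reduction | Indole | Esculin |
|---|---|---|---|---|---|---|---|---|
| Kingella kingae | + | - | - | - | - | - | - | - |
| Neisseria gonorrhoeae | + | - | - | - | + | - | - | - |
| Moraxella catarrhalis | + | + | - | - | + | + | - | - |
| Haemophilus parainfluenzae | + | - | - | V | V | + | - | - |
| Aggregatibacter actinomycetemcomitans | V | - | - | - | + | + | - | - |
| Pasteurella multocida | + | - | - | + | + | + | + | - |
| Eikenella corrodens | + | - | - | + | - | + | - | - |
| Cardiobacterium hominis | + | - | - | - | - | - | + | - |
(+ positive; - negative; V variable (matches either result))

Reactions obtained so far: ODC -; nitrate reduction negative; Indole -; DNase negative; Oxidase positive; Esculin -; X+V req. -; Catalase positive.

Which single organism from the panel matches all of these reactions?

Catalase +: excludes Kingella kingae, Eikenella corrodens, Cardiobacterium hominis — 5 left.
X+V req. -: all 5 remaining candidates are consistent.
Indole -: excludes Pasteurella multocida — 4 left.
Oxidase +: all 4 remaining candidates are consistent.
ODC -: all 4 remaining candidates are consistent.
DNase -: excludes Moraxella catarrhalis — 3 left.
nitrate reduction -: excludes Haemophilus parainfluenzae, Aggregatibacter actinomycetemcomitans — 1 left.
Esculin -: the one remaining candidate is consistent.

Neisseria gonorrhoeae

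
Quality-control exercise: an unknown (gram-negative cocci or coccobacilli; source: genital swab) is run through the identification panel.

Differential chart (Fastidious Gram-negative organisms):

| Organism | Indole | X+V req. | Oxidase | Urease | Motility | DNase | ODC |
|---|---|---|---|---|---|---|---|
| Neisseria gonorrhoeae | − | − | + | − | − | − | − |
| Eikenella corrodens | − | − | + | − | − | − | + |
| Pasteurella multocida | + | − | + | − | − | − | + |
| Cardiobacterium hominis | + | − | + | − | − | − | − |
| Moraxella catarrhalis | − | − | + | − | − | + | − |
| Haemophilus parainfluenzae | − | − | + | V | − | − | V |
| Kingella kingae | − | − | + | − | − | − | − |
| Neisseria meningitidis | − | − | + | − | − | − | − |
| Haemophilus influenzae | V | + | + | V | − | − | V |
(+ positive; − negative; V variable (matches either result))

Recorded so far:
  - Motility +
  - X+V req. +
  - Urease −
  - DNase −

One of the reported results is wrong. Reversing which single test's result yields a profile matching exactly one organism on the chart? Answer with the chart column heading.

Motility

As reported, no row in the chart matches all 4 reactions.
Reversing Motility (to −) → unique match: Haemophilus influenzae.
Reversing Urease → still no organism matches.
Reversing X+V req. → still no organism matches.
Reversing DNase → still no organism matches.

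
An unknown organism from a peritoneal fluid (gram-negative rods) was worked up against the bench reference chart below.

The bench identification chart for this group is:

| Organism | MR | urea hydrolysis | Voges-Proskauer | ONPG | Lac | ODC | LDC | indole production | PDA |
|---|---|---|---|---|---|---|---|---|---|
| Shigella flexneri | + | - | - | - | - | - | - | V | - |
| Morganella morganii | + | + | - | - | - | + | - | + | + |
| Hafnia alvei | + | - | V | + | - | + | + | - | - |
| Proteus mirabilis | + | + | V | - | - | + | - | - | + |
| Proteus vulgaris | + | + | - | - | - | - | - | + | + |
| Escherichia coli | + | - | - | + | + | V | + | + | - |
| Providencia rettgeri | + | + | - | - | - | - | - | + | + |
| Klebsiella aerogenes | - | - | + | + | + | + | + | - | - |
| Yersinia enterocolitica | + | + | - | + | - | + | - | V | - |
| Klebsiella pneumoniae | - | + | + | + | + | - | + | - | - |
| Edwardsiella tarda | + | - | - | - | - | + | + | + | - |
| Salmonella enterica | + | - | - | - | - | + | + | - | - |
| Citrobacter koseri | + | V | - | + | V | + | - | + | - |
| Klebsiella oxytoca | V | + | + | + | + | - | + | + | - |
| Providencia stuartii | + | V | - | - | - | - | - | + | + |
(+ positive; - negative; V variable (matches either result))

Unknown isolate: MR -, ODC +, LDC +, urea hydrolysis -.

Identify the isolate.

Klebsiella aerogenes

MR -: excludes 12 organisms — 3 left.
urea hydrolysis -: excludes Klebsiella pneumoniae, Klebsiella oxytoca — 1 left.
LDC +: the one remaining candidate is consistent.
ODC +: the one remaining candidate is consistent.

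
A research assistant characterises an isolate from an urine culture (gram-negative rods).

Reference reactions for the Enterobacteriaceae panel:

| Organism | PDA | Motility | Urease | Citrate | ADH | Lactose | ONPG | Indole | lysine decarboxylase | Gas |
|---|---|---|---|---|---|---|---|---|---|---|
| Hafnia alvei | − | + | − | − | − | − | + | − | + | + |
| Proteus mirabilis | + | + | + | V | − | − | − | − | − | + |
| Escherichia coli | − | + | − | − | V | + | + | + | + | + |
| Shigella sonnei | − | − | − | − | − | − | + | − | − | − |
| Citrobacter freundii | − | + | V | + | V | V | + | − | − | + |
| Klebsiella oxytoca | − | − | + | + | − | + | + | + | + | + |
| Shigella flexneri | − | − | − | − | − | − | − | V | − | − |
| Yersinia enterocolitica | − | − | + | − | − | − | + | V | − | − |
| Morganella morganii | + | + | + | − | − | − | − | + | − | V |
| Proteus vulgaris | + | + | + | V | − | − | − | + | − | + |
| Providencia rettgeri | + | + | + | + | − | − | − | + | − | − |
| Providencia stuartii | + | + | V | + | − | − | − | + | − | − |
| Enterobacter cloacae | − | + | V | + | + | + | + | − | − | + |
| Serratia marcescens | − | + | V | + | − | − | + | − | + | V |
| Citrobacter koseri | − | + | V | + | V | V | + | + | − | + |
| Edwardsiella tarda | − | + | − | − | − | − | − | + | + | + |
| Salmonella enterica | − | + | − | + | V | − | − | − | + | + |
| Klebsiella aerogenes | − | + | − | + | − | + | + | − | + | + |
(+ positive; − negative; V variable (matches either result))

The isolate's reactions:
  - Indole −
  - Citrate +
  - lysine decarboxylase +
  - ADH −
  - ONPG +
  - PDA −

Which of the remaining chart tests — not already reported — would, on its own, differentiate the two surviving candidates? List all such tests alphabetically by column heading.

Lactose

PDA −: excludes 5 organisms — 13 left.
ADH −: excludes Enterobacter cloacae — 12 left.
Citrate +: excludes 6 organisms — 6 left.
ONPG +: excludes Salmonella enterica — 5 left.
Indole −: excludes Klebsiella oxytoca, Citrobacter koseri — 3 left.
lysine decarboxylase +: excludes Citrobacter freundii — 2 left.
Two candidates remain: Klebsiella aerogenes and Serratia marcescens.
  Motility: + vs + — same for both, does not separate.
  Urease: − vs V — variable for at least one, does not separate.
  Lactose: Klebsiella aerogenes +, Serratia marcescens − — discriminates.
  Gas: + vs V — variable for at least one, does not separate.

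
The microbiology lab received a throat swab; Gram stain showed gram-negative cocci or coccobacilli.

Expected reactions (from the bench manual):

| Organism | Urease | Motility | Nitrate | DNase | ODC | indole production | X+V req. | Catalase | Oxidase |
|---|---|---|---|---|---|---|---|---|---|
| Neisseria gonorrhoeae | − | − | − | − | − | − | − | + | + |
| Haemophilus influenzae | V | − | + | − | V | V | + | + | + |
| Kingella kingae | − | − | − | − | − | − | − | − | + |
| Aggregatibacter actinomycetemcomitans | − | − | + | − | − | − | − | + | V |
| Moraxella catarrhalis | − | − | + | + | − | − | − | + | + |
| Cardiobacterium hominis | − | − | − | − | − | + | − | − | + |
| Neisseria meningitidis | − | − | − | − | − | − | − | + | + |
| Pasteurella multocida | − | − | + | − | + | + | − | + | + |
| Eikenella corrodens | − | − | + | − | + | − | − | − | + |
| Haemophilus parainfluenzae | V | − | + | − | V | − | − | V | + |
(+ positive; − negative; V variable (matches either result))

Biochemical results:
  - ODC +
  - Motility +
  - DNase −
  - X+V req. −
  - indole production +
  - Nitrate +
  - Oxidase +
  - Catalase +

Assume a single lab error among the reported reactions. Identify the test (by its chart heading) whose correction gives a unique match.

Motility

As reported, no row in the chart matches all 8 reactions.
Reversing Catalase → still no organism matches.
Reversing Oxidase → still no organism matches.
Reversing ODC → still no organism matches.
Reversing indole production → still no organism matches.
Reversing DNase → still no organism matches.
Reversing X+V req. → still no organism matches.
Reversing Motility (to −) → unique match: Pasteurella multocida.
Reversing Nitrate → still no organism matches.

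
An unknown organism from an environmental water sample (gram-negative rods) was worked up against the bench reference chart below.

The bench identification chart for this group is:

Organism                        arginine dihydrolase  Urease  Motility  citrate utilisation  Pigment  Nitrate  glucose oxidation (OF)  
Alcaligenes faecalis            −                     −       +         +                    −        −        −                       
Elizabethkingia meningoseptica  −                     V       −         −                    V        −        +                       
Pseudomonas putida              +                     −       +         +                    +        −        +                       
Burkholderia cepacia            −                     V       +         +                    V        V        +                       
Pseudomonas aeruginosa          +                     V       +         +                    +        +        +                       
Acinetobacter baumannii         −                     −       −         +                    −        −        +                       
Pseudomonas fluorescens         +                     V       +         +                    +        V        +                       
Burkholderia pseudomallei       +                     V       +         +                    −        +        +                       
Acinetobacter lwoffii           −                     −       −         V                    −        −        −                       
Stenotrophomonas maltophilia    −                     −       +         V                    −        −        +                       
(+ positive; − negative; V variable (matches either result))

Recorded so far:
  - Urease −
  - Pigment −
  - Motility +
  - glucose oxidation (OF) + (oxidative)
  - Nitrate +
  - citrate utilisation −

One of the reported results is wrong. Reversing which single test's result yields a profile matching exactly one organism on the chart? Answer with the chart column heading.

As reported, no row in the chart matches all 6 reactions.
Reversing glucose oxidation (OF) → still no organism matches.
Reversing Motility → still no organism matches.
Reversing Pigment → still no organism matches.
Reversing Nitrate (to −) → unique match: Stenotrophomonas maltophilia.
Reversing Urease → still no organism matches.
Reversing citrate utilisation → 2 organisms match (not unique).

Nitrate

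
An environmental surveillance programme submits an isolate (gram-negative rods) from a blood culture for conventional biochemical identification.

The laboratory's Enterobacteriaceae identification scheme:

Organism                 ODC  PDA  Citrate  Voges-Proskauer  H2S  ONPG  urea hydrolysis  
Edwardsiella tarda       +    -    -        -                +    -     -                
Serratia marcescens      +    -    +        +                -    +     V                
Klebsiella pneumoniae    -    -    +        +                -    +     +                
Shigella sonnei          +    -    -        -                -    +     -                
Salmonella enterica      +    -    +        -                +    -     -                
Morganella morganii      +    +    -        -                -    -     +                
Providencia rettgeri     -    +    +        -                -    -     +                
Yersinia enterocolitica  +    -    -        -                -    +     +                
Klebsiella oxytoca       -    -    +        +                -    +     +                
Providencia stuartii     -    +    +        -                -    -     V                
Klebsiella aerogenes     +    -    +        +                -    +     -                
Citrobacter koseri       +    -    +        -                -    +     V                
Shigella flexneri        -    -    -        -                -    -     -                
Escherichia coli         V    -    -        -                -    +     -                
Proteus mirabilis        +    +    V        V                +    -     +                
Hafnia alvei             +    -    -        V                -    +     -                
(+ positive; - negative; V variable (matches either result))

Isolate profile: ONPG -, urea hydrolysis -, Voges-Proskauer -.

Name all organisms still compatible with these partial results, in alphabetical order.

urea hydrolysis -: excludes 6 organisms — 10 left.
Voges-Proskauer -: excludes Serratia marcescens, Klebsiella aerogenes — 8 left.
ONPG -: excludes Shigella sonnei, Citrobacter koseri, Escherichia coli, Hafnia alvei — 4 left.

Edwardsiella tarda, Providencia stuartii, Salmonella enterica, Shigella flexneri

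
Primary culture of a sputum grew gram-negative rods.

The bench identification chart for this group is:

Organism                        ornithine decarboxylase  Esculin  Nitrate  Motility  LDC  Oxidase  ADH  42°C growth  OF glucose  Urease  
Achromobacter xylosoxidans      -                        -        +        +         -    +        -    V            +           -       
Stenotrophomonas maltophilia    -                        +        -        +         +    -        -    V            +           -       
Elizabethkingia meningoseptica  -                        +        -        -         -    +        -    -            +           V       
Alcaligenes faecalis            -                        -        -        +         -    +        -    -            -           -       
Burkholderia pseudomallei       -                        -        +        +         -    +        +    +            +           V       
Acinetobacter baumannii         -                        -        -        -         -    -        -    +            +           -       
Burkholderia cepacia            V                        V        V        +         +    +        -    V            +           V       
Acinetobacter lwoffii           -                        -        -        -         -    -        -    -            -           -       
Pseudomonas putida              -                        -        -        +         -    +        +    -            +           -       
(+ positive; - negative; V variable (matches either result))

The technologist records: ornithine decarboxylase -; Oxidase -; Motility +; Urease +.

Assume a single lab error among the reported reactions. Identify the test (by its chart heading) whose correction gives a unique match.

Urease

As reported, no row in the chart matches all 4 reactions.
Reversing Motility → still no organism matches.
Reversing Urease (to -) → unique match: Stenotrophomonas maltophilia.
Reversing Oxidase → 2 organisms match (not unique).
Reversing ornithine decarboxylase → still no organism matches.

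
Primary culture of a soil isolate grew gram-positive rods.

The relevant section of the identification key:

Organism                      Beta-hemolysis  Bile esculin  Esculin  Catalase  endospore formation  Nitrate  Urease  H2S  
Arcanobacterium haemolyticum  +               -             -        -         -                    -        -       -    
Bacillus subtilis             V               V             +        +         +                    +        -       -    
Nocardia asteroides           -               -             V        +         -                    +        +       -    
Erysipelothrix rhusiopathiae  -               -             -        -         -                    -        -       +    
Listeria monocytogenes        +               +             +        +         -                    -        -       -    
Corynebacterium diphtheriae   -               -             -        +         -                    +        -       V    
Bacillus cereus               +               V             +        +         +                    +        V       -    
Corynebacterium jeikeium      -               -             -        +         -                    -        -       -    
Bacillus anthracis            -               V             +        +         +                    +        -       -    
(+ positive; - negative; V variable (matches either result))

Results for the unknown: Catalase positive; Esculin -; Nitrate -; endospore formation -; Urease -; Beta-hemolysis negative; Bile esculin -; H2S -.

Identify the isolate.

Corynebacterium jeikeium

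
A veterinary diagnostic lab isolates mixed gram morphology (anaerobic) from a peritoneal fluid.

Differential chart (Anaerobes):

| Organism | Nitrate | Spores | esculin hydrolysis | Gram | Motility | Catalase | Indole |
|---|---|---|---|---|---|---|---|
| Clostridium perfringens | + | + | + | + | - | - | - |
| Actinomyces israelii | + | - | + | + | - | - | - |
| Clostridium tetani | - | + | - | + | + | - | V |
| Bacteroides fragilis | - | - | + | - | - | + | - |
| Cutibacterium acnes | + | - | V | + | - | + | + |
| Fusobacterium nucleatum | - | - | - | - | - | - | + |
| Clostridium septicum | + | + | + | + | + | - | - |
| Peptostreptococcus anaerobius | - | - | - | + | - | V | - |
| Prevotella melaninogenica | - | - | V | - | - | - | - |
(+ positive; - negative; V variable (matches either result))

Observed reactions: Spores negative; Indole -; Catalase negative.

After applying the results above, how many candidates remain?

Catalase -: excludes Bacteroides fragilis, Cutibacterium acnes — 7 left.
Spores -: excludes Clostridium perfringens, Clostridium tetani, Clostridium septicum — 4 left.
Indole -: excludes Fusobacterium nucleatum — 3 left.
Still consistent: Actinomyces israelii, Peptostreptococcus anaerobius, Prevotella melaninogenica.

3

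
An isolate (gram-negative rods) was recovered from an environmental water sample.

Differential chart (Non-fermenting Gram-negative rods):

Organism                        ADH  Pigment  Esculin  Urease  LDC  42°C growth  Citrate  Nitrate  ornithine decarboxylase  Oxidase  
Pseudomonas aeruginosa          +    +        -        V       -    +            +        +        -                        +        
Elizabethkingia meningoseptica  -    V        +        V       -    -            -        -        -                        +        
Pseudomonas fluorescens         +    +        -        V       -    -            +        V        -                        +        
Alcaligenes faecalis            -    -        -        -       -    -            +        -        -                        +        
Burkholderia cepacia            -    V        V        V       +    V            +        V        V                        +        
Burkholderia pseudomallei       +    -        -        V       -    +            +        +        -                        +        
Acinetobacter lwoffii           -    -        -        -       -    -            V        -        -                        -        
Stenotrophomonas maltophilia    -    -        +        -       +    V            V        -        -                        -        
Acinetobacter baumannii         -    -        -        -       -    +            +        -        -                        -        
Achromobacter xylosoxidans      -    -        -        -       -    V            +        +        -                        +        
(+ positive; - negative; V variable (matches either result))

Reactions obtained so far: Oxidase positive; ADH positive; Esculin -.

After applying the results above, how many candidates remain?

3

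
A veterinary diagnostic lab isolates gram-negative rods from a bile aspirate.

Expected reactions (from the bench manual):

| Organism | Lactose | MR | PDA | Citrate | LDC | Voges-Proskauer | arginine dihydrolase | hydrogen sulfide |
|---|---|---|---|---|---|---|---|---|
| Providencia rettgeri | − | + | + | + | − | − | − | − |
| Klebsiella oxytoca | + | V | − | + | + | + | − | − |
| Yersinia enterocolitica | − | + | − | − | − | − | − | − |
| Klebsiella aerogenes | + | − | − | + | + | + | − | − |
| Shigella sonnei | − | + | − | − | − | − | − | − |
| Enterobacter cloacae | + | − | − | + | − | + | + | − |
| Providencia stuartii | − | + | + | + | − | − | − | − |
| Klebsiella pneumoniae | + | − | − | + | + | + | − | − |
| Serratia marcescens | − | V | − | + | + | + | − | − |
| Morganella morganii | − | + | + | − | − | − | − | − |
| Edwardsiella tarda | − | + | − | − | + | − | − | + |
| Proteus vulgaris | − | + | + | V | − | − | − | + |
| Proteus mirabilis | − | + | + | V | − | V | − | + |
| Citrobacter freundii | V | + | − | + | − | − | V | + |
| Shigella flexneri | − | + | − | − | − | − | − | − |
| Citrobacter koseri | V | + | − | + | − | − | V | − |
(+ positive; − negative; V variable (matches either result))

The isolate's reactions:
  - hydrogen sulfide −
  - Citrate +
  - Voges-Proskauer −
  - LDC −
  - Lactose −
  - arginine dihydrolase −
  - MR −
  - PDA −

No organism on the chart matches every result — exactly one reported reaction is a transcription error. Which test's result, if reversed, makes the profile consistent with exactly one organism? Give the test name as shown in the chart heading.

MR

As reported, no row in the chart matches all 8 reactions.
Reversing arginine dihydrolase → still no organism matches.
Reversing PDA → still no organism matches.
Reversing Lactose → still no organism matches.
Reversing Voges-Proskauer → still no organism matches.
Reversing hydrogen sulfide → still no organism matches.
Reversing Citrate → still no organism matches.
Reversing LDC → still no organism matches.
Reversing MR (to +) → unique match: Citrobacter koseri.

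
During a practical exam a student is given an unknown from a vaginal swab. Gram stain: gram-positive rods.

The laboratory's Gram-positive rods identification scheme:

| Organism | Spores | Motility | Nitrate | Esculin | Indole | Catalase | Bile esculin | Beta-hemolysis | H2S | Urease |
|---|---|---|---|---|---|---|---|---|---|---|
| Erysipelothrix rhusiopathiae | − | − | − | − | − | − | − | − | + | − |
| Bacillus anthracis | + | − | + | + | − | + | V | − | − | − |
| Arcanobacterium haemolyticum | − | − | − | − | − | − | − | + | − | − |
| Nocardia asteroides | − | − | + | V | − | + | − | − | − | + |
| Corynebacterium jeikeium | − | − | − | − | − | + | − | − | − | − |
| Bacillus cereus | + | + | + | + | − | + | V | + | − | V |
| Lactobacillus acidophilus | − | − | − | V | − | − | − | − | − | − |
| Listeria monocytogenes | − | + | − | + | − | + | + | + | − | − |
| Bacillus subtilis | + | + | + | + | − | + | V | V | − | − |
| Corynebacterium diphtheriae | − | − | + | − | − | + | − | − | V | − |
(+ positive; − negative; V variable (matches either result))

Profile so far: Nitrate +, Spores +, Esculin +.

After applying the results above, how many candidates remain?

Nitrate +: excludes 5 organisms — 5 left.
Spores +: excludes Nocardia asteroides, Corynebacterium diphtheriae — 3 left.
Esculin +: all 3 remaining candidates are consistent.
Still consistent: Bacillus anthracis, Bacillus cereus, Bacillus subtilis.

3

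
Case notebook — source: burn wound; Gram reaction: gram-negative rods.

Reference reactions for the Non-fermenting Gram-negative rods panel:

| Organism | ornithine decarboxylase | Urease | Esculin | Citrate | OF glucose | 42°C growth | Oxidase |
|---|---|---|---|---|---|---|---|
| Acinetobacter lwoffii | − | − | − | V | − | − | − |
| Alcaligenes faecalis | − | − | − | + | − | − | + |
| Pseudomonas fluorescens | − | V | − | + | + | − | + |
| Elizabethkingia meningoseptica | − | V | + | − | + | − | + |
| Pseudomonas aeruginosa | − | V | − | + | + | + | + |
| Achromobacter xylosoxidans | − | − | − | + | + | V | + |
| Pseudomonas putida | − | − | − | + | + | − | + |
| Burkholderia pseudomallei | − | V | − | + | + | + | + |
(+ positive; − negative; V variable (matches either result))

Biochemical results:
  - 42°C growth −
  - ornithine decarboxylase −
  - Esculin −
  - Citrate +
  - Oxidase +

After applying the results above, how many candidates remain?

ornithine decarboxylase −: all 8 remaining candidates are consistent.
Citrate +: excludes Elizabethkingia meningoseptica — 7 left.
Oxidase +: excludes Acinetobacter lwoffii — 6 left.
Esculin −: all 6 remaining candidates are consistent.
42°C growth −: excludes Pseudomonas aeruginosa, Burkholderia pseudomallei — 4 left.
Still consistent: Achromobacter xylosoxidans, Alcaligenes faecalis, Pseudomonas fluorescens, Pseudomonas putida.

4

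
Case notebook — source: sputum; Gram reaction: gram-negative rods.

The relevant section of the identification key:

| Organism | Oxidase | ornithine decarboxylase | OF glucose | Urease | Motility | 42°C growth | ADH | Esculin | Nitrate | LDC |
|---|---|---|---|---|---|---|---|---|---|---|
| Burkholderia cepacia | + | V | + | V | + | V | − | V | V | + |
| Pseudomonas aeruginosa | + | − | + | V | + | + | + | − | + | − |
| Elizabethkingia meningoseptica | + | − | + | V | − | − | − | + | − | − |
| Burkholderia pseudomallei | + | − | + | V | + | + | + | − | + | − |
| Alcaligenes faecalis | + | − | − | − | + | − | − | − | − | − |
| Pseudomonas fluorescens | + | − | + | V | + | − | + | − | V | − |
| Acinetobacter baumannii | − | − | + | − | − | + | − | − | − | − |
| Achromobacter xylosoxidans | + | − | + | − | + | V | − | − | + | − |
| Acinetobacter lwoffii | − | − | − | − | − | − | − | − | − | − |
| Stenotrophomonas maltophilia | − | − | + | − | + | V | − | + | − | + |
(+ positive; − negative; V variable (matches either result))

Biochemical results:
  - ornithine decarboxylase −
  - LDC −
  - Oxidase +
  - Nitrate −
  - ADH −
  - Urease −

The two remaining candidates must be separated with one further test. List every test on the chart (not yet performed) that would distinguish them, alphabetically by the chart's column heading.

Esculin, Motility, OF glucose

ADH −: excludes Pseudomonas aeruginosa, Burkholderia pseudomallei, Pseudomonas fluorescens — 7 left.
Nitrate −: excludes Achromobacter xylosoxidans — 6 left.
Urease −: all 6 remaining candidates are consistent.
Oxidase +: excludes Acinetobacter baumannii, Acinetobacter lwoffii, Stenotrophomonas maltophilia — 3 left.
ornithine decarboxylase −: all 3 remaining candidates are consistent.
LDC −: excludes Burkholderia cepacia — 2 left.
Two candidates remain: Alcaligenes faecalis and Elizabethkingia meningoseptica.
  OF glucose: Alcaligenes faecalis −, Elizabethkingia meningoseptica + — discriminates.
  Motility: Alcaligenes faecalis +, Elizabethkingia meningoseptica − — discriminates.
  42°C growth: − vs − — same for both, does not separate.
  Esculin: Alcaligenes faecalis −, Elizabethkingia meningoseptica + — discriminates.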